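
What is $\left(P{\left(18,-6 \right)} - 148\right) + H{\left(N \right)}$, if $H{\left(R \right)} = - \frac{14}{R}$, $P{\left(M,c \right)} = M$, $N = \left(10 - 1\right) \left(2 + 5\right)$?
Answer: $- \frac{1172}{9} \approx -130.22$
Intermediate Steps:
$N = 63$ ($N = 9 \cdot 7 = 63$)
$\left(P{\left(18,-6 \right)} - 148\right) + H{\left(N \right)} = \left(18 - 148\right) - \frac{14}{63} = \left(18 + \left(-154 + 6\right)\right) - \frac{2}{9} = \left(18 - 148\right) - \frac{2}{9} = -130 - \frac{2}{9} = - \frac{1172}{9}$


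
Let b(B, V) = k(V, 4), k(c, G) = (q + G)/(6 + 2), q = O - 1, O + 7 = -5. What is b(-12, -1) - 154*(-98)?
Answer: 120727/8 ≈ 15091.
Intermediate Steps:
O = -12 (O = -7 - 5 = -12)
q = -13 (q = -12 - 1 = -13)
k(c, G) = -13/8 + G/8 (k(c, G) = (-13 + G)/(6 + 2) = (-13 + G)/8 = (-13 + G)*(1/8) = -13/8 + G/8)
b(B, V) = -9/8 (b(B, V) = -13/8 + (1/8)*4 = -13/8 + 1/2 = -9/8)
b(-12, -1) - 154*(-98) = -9/8 - 154*(-98) = -9/8 + 15092 = 120727/8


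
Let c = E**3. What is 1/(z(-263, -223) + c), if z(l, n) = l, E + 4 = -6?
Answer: -1/1263 ≈ -0.00079177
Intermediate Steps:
E = -10 (E = -4 - 6 = -10)
c = -1000 (c = (-10)**3 = -1000)
1/(z(-263, -223) + c) = 1/(-263 - 1000) = 1/(-1263) = -1/1263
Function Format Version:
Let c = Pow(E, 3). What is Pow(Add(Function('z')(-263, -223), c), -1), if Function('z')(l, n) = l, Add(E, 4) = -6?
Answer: Rational(-1, 1263) ≈ -0.00079177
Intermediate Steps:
E = -10 (E = Add(-4, -6) = -10)
c = -1000 (c = Pow(-10, 3) = -1000)
Pow(Add(Function('z')(-263, -223), c), -1) = Pow(Add(-263, -1000), -1) = Pow(-1263, -1) = Rational(-1, 1263)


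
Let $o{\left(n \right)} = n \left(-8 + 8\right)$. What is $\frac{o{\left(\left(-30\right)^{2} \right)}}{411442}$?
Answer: $0$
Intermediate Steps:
$o{\left(n \right)} = 0$ ($o{\left(n \right)} = n 0 = 0$)
$\frac{o{\left(\left(-30\right)^{2} \right)}}{411442} = \frac{0}{411442} = 0 \cdot \frac{1}{411442} = 0$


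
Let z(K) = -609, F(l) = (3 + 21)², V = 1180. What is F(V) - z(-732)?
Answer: 1185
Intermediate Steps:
F(l) = 576 (F(l) = 24² = 576)
F(V) - z(-732) = 576 - 1*(-609) = 576 + 609 = 1185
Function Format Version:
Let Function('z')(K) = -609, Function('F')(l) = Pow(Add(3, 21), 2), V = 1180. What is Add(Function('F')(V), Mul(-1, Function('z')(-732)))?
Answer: 1185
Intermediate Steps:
Function('F')(l) = 576 (Function('F')(l) = Pow(24, 2) = 576)
Add(Function('F')(V), Mul(-1, Function('z')(-732))) = Add(576, Mul(-1, -609)) = Add(576, 609) = 1185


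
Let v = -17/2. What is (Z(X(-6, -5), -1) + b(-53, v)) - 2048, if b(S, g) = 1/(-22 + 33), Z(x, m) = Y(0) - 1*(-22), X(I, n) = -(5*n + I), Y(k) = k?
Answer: -22285/11 ≈ -2025.9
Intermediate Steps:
X(I, n) = -I - 5*n (X(I, n) = -(I + 5*n) = -I - 5*n)
v = -17/2 (v = -17*½ = -17/2 ≈ -8.5000)
Z(x, m) = 22 (Z(x, m) = 0 - 1*(-22) = 0 + 22 = 22)
b(S, g) = 1/11
(Z(X(-6, -5), -1) + b(-53, v)) - 2048 = (22 + 1/11) - 2048 = 243/11 - 2048 = -22285/11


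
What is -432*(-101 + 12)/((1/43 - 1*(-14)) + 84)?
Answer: 551088/1405 ≈ 392.23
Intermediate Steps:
-432*(-101 + 12)/((1/43 - 1*(-14)) + 84) = -(-38448)/((1/43 + 14) + 84) = -(-38448)/(603/43 + 84) = -(-38448)/4215/43 = -(-38448)*43/4215 = -432*(-3827/4215) = 551088/1405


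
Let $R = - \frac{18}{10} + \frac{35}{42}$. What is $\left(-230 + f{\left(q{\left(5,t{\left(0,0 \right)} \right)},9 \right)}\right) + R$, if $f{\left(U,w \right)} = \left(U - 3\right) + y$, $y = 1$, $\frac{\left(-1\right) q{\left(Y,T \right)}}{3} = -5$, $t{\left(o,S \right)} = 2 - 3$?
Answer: $- \frac{6539}{30} \approx -217.97$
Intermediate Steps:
$t{\left(o,S \right)} = -1$ ($t{\left(o,S \right)} = 2 - 3 = -1$)
$q{\left(Y,T \right)} = 15$ ($q{\left(Y,T \right)} = \left(-3\right) \left(-5\right) = 15$)
$R = - \frac{29}{30}$ ($R = \left(-18\right) \frac{1}{10} + 35 \cdot \frac{1}{42} = - \frac{9}{5} + \frac{5}{6} = - \frac{29}{30} \approx -0.96667$)
$f{\left(U,w \right)} = -2 + U$ ($f{\left(U,w \right)} = \left(U - 3\right) + 1 = \left(-3 + U\right) + 1 = -2 + U$)
$\left(-230 + f{\left(q{\left(5,t{\left(0,0 \right)} \right)},9 \right)}\right) + R = \left(-230 + \left(-2 + 15\right)\right) - \frac{29}{30} = \left(-230 + 13\right) - \frac{29}{30} = -217 - \frac{29}{30} = - \frac{6539}{30}$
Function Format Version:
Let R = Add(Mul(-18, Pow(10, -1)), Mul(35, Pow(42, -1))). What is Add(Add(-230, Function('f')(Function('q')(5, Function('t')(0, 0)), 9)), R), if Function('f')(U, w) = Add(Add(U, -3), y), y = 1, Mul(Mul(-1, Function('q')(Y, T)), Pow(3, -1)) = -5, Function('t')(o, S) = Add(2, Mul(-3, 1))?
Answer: Rational(-6539, 30) ≈ -217.97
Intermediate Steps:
Function('t')(o, S) = -1 (Function('t')(o, S) = Add(2, -3) = -1)
Function('q')(Y, T) = 15 (Function('q')(Y, T) = Mul(-3, -5) = 15)
R = Rational(-29, 30) (R = Add(Mul(-18, Rational(1, 10)), Mul(35, Rational(1, 42))) = Add(Rational(-9, 5), Rational(5, 6)) = Rational(-29, 30) ≈ -0.96667)
Function('f')(U, w) = Add(-2, U) (Function('f')(U, w) = Add(Add(U, -3), 1) = Add(Add(-3, U), 1) = Add(-2, U))
Add(Add(-230, Function('f')(Function('q')(5, Function('t')(0, 0)), 9)), R) = Add(Add(-230, Add(-2, 15)), Rational(-29, 30)) = Add(Add(-230, 13), Rational(-29, 30)) = Add(-217, Rational(-29, 30)) = Rational(-6539, 30)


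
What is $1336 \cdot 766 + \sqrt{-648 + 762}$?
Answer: $1023376 + \sqrt{114} \approx 1.0234 \cdot 10^{6}$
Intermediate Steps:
$1336 \cdot 766 + \sqrt{-648 + 762} = 1023376 + \sqrt{114}$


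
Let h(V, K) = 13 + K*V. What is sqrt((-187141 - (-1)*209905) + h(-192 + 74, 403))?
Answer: 3*I*sqrt(2753) ≈ 157.41*I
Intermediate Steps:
sqrt((-187141 - (-1)*209905) + h(-192 + 74, 403)) = sqrt((-187141 - (-1)*209905) + (13 + 403*(-192 + 74))) = sqrt((-187141 - 1*(-209905)) + (13 + 403*(-118))) = sqrt((-187141 + 209905) + (13 - 47554)) = sqrt(22764 - 47541) = sqrt(-24777) = 3*I*sqrt(2753)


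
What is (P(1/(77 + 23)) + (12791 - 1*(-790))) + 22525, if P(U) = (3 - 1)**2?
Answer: 36110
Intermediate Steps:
P(U) = 4 (P(U) = 2**2 = 4)
(P(1/(77 + 23)) + (12791 - 1*(-790))) + 22525 = (4 + (12791 - 1*(-790))) + 22525 = (4 + (12791 + 790)) + 22525 = (4 + 13581) + 22525 = 13585 + 22525 = 36110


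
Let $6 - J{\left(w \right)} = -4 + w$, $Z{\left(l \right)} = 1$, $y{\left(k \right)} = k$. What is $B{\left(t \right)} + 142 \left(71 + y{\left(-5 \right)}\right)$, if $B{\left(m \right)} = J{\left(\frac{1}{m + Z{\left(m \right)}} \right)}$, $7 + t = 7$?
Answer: $9381$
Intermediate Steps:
$t = 0$ ($t = -7 + 7 = 0$)
$J{\left(w \right)} = 10 - w$ ($J{\left(w \right)} = 6 - \left(-4 + w\right) = 10 - w$)
$B{\left(m \right)} = 10 - \frac{1}{1 + m}$ ($B{\left(m \right)} = 10 - \frac{1}{m + 1} = 10 - \frac{1}{1 + m}$)
$B{\left(t \right)} + 142 \left(71 + y{\left(-5 \right)}\right) = \frac{9 + 10 \cdot 0}{1 + 0} + 142 \left(71 - 5\right) = \frac{9 + 0}{1} + 142 \cdot 66 = 1 \cdot 9 + 9372 = 9 + 9372 = 9381$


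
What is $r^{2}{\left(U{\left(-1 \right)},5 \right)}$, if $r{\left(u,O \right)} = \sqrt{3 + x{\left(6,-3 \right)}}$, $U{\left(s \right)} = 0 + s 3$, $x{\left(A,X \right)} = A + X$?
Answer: $6$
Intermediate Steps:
$U{\left(s \right)} = 3 s$ ($U{\left(s \right)} = 0 + 3 s = 3 s$)
$r{\left(u,O \right)} = \sqrt{6}$ ($r{\left(u,O \right)} = \sqrt{3 + \left(6 - 3\right)} = \sqrt{3 + 3} = \sqrt{6}$)
$r^{2}{\left(U{\left(-1 \right)},5 \right)} = \left(\sqrt{6}\right)^{2} = 6$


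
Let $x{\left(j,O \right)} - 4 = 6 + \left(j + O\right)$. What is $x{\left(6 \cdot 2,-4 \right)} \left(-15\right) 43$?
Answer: $-11610$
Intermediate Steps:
$x{\left(j,O \right)} = 10 + O + j$ ($x{\left(j,O \right)} = 4 + \left(6 + \left(j + O\right)\right) = 4 + \left(6 + \left(O + j\right)\right) = 4 + \left(6 + O + j\right) = 10 + O + j$)
$x{\left(6 \cdot 2,-4 \right)} \left(-15\right) 43 = \left(10 - 4 + 6 \cdot 2\right) \left(-15\right) 43 = \left(10 - 4 + 12\right) \left(-15\right) 43 = 18 \left(-15\right) 43 = \left(-270\right) 43 = -11610$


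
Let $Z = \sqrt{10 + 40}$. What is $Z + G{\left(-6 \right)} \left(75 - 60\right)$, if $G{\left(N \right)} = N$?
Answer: $-90 + 5 \sqrt{2} \approx -82.929$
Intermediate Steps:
$Z = 5 \sqrt{2}$ ($Z = \sqrt{50} = 5 \sqrt{2} \approx 7.0711$)
$Z + G{\left(-6 \right)} \left(75 - 60\right) = 5 \sqrt{2} - 6 \left(75 - 60\right) = 5 \sqrt{2} - 90 = -90 + 5 \sqrt{2}$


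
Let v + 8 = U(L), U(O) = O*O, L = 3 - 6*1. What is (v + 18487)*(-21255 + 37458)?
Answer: 299561064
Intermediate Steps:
L = -3 (L = 3 - 6 = -3)
U(O) = O²
v = 1 (v = -8 + (-3)² = -8 + 9 = 1)
(v + 18487)*(-21255 + 37458) = (1 + 18487)*(-21255 + 37458) = 18488*16203 = 299561064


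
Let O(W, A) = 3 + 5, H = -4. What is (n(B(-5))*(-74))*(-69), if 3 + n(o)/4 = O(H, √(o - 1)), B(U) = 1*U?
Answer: 102120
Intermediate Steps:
B(U) = U
O(W, A) = 8
n(o) = 20 (n(o) = -12 + 4*8 = -12 + 32 = 20)
(n(B(-5))*(-74))*(-69) = (20*(-74))*(-69) = -1480*(-69) = 102120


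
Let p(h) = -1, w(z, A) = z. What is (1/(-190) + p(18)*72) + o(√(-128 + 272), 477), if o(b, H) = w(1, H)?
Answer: -13491/190 ≈ -71.005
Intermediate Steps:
o(b, H) = 1
(1/(-190) + p(18)*72) + o(√(-128 + 272), 477) = (1/(-190) - 1*72) + 1 = (-1/190 - 72) + 1 = -13681/190 + 1 = -13491/190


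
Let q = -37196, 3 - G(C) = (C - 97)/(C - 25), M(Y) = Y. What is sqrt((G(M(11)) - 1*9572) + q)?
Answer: I*sqrt(2291786)/7 ≈ 216.27*I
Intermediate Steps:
G(C) = 3 - (-97 + C)/(-25 + C) (G(C) = 3 - (C - 97)/(C - 25) = 3 - (-97 + C)/(-25 + C))
sqrt((G(M(11)) - 1*9572) + q) = sqrt((2*(11 + 11)/(-25 + 11) - 1*9572) - 37196) = sqrt((2*22/(-14) - 9572) - 37196) = sqrt((2*(-1/14)*22 - 9572) - 37196) = sqrt((-22/7 - 9572) - 37196) = sqrt(-67026/7 - 37196) = sqrt(-327398/7) = I*sqrt(2291786)/7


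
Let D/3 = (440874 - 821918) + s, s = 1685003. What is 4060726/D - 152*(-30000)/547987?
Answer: 20063384178562/2143657741599 ≈ 9.3594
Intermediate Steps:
D = 3911877 (D = 3*((440874 - 821918) + 1685003) = 3*(-381044 + 1685003) = 3*1303959 = 3911877)
4060726/D - 152*(-30000)/547987 = 4060726/3911877 - 152*(-30000)/547987 = 4060726*(1/3911877) + 4560000*(1/547987) = 4060726/3911877 + 4560000/547987 = 20063384178562/2143657741599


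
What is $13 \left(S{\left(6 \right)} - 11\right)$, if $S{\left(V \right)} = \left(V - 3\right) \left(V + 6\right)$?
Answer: $325$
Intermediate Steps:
$S{\left(V \right)} = \left(-3 + V\right) \left(6 + V\right)$
$13 \left(S{\left(6 \right)} - 11\right) = 13 \left(\left(-18 + 6^{2} + 3 \cdot 6\right) - 11\right) = 13 \left(\left(-18 + 36 + 18\right) - 11\right) = 13 \left(36 - 11\right) = 13 \cdot 25 = 325$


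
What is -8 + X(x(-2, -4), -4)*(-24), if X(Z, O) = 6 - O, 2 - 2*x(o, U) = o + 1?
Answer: -248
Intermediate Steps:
x(o, U) = ½ - o/2 (x(o, U) = 1 - (o + 1)/2 = 1 - (1 + o)/2 = 1 + (-½ - o/2) = ½ - o/2)
-8 + X(x(-2, -4), -4)*(-24) = -8 + (6 - 1*(-4))*(-24) = -8 + (6 + 4)*(-24) = -8 + 10*(-24) = -8 - 240 = -248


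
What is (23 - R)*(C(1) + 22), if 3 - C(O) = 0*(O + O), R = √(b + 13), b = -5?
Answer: 575 - 50*√2 ≈ 504.29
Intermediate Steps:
R = 2*√2 (R = √(-5 + 13) = √8 = 2*√2 ≈ 2.8284)
C(O) = 3 (C(O) = 3 - 0*(O + O) = 3 - 0*2*O = 3 - 1*0 = 3 + 0 = 3)
(23 - R)*(C(1) + 22) = (23 - 2*√2)*(3 + 22) = (23 - 2*√2)*25 = 575 - 50*√2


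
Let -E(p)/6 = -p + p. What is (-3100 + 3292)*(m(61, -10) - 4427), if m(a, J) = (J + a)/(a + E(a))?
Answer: -51839232/61 ≈ -8.4982e+5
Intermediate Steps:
E(p) = 0 (E(p) = -6*(-p + p) = -6*0 = 0)
m(a, J) = (J + a)/a (m(a, J) = (J + a)/(a + 0) = (J + a)/a)
(-3100 + 3292)*(m(61, -10) - 4427) = (-3100 + 3292)*((-10 + 61)/61 - 4427) = 192*((1/61)*51 - 4427) = 192*(51/61 - 4427) = 192*(-269996/61) = -51839232/61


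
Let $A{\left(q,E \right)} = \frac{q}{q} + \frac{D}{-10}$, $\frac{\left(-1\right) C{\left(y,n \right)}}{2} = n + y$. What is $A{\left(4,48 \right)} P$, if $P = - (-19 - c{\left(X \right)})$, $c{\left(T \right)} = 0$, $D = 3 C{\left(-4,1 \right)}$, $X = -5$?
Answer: $- \frac{76}{5} \approx -15.2$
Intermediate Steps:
$C{\left(y,n \right)} = - 2 n - 2 y$ ($C{\left(y,n \right)} = - 2 \left(n + y\right) = - 2 n - 2 y$)
$D = 18$ ($D = 3 \left(\left(-2\right) 1 - -8\right) = 3 \left(-2 + 8\right) = 3 \cdot 6 = 18$)
$A{\left(q,E \right)} = - \frac{4}{5}$ ($A{\left(q,E \right)} = \frac{q}{q} + \frac{18}{-10} = 1 + 18 \left(- \frac{1}{10}\right) = 1 - \frac{9}{5} = - \frac{4}{5}$)
$P = 19$ ($P = - (-19 - 0) = - (-19 + 0) = \left(-1\right) \left(-19\right) = 19$)
$A{\left(4,48 \right)} P = \left(- \frac{4}{5}\right) 19 = - \frac{76}{5}$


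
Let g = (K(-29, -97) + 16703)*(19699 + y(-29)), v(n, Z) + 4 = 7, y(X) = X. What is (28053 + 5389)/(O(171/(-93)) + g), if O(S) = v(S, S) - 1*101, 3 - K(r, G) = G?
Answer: 16721/165257456 ≈ 0.00010118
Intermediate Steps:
K(r, G) = 3 - G
v(n, Z) = 3 (v(n, Z) = -4 + 7 = 3)
g = 330515010 (g = ((3 - 1*(-97)) + 16703)*(19699 - 29) = ((3 + 97) + 16703)*19670 = (100 + 16703)*19670 = 16803*19670 = 330515010)
O(S) = -98 (O(S) = 3 - 1*101 = 3 - 101 = -98)
(28053 + 5389)/(O(171/(-93)) + g) = (28053 + 5389)/(-98 + 330515010) = 33442/330514912 = 33442*(1/330514912) = 16721/165257456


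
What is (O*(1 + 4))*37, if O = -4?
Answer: -740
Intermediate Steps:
(O*(1 + 4))*37 = -4*(1 + 4)*37 = -4*5*37 = -20*37 = -740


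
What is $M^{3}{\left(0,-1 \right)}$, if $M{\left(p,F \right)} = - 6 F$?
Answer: $216$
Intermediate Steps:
$M^{3}{\left(0,-1 \right)} = \left(\left(-6\right) \left(-1\right)\right)^{3} = 6^{3} = 216$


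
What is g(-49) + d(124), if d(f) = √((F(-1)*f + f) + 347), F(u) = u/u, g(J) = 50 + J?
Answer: 1 + √595 ≈ 25.393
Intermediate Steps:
F(u) = 1
d(f) = √(347 + 2*f) (d(f) = √((1*f + f) + 347) = √((f + f) + 347) = √(2*f + 347) = √(347 + 2*f))
g(-49) + d(124) = (50 - 49) + √(347 + 2*124) = 1 + √(347 + 248) = 1 + √595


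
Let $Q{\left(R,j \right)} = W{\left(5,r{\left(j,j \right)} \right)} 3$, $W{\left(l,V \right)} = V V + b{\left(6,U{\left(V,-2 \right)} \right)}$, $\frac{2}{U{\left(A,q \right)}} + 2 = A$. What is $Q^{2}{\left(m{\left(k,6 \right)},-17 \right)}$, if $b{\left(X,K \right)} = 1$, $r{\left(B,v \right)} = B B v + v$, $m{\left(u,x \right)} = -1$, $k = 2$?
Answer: $5316553913578209$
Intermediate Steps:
$U{\left(A,q \right)} = \frac{2}{-2 + A}$
$r{\left(B,v \right)} = v + v B^{2}$ ($r{\left(B,v \right)} = B^{2} v + v = v B^{2} + v = v + v B^{2}$)
$W{\left(l,V \right)} = 1 + V^{2}$ ($W{\left(l,V \right)} = V V + 1 = V^{2} + 1 = 1 + V^{2}$)
$Q{\left(R,j \right)} = 3 + 3 j^{2} \left(1 + j^{2}\right)^{2}$ ($Q{\left(R,j \right)} = \left(1 + \left(j \left(1 + j^{2}\right)\right)^{2}\right) 3 = \left(1 + j^{2} \left(1 + j^{2}\right)^{2}\right) 3 = 3 + 3 j^{2} \left(1 + j^{2}\right)^{2}$)
$Q^{2}{\left(m{\left(k,6 \right)},-17 \right)} = \left(3 + 3 \left(-17\right)^{2} \left(1 + \left(-17\right)^{2}\right)^{2}\right)^{2} = \left(3 + 3 \cdot 289 \left(1 + 289\right)^{2}\right)^{2} = \left(3 + 3 \cdot 289 \cdot 290^{2}\right)^{2} = \left(3 + 3 \cdot 289 \cdot 84100\right)^{2} = \left(3 + 72914700\right)^{2} = 72914703^{2} = 5316553913578209$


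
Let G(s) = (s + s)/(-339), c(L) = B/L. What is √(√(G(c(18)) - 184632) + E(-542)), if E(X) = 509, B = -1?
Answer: √(58494789 + 113*I*√190962846309)/339 ≈ 24.24 + 8.8633*I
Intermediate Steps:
c(L) = -1/L
G(s) = -2*s/339 (G(s) = (2*s)*(-1/339) = -2*s/339)
√(√(G(c(18)) - 184632) + E(-542)) = √(√(-(-2)/(339*18) - 184632) + 509) = √(√(-2/339*(-1/18) - 184632) + 509) = √(√(1/3051 - 184632) + 509) = √(√(-563312231/3051) + 509) = √(I*√190962846309/1017 + 509) = √(509 + I*√190962846309/1017)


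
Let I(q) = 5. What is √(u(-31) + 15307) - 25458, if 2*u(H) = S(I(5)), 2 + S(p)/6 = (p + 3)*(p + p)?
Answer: -25458 + √15541 ≈ -25333.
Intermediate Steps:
S(p) = -12 + 12*p*(3 + p) (S(p) = -12 + 6*((p + 3)*(p + p)) = -12 + 6*((3 + p)*(2*p)) = -12 + 6*(2*p*(3 + p)) = -12 + 12*p*(3 + p))
u(H) = 234 (u(H) = (-12 + 12*5² + 36*5)/2 = (-12 + 12*25 + 180)/2 = (-12 + 300 + 180)/2 = (½)*468 = 234)
√(u(-31) + 15307) - 25458 = √(234 + 15307) - 25458 = √15541 - 25458 = -25458 + √15541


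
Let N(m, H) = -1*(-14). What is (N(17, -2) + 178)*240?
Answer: 46080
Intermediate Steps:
N(m, H) = 14
(N(17, -2) + 178)*240 = (14 + 178)*240 = 192*240 = 46080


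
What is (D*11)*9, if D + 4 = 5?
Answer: 99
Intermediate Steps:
D = 1 (D = -4 + 5 = 1)
(D*11)*9 = (1*11)*9 = 11*9 = 99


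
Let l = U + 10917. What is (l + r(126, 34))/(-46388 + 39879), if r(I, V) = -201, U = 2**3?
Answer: -10724/6509 ≈ -1.6476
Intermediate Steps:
U = 8
l = 10925 (l = 8 + 10917 = 10925)
(l + r(126, 34))/(-46388 + 39879) = (10925 - 201)/(-46388 + 39879) = 10724/(-6509) = 10724*(-1/6509) = -10724/6509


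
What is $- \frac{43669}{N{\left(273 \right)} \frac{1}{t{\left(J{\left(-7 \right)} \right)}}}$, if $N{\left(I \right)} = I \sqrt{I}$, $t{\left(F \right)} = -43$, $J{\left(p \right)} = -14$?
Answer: $\frac{1877767 \sqrt{273}}{74529} \approx 416.29$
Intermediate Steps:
$N{\left(I \right)} = I^{\frac{3}{2}}$
$- \frac{43669}{N{\left(273 \right)} \frac{1}{t{\left(J{\left(-7 \right)} \right)}}} = - \frac{43669}{273^{\frac{3}{2}} \frac{1}{-43}} = - \frac{43669}{273 \sqrt{273} \left(- \frac{1}{43}\right)} = - \frac{43669}{\left(- \frac{273}{43}\right) \sqrt{273}} = - 43669 \left(- \frac{43 \sqrt{273}}{74529}\right) = \frac{1877767 \sqrt{273}}{74529}$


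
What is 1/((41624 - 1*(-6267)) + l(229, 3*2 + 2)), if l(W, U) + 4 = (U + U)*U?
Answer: 1/48015 ≈ 2.0827e-5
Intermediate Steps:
l(W, U) = -4 + 2*U**2 (l(W, U) = -4 + (U + U)*U = -4 + (2*U)*U = -4 + 2*U**2)
1/((41624 - 1*(-6267)) + l(229, 3*2 + 2)) = 1/((41624 - 1*(-6267)) + (-4 + 2*(3*2 + 2)**2)) = 1/((41624 + 6267) + (-4 + 2*(6 + 2)**2)) = 1/(47891 + (-4 + 2*8**2)) = 1/(47891 + (-4 + 2*64)) = 1/(47891 + (-4 + 128)) = 1/(47891 + 124) = 1/48015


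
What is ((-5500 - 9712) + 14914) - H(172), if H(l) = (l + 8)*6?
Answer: -1378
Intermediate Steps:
H(l) = 48 + 6*l (H(l) = (8 + l)*6 = 48 + 6*l)
((-5500 - 9712) + 14914) - H(172) = ((-5500 - 9712) + 14914) - (48 + 6*172) = (-15212 + 14914) - (48 + 1032) = -298 - 1*1080 = -298 - 1080 = -1378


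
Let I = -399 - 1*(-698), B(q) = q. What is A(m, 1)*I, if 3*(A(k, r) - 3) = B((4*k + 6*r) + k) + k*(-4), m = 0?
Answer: 1495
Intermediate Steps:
A(k, r) = 3 + 2*r + k/3 (A(k, r) = 3 + (((4*k + 6*r) + k) + k*(-4))/3 = 3 + ((5*k + 6*r) - 4*k)/3 = 3 + (k + 6*r)/3 = 3 + (2*r + k/3) = 3 + 2*r + k/3)
I = 299 (I = -399 + 698 = 299)
A(m, 1)*I = (3 + 2*1 + (⅓)*0)*299 = (3 + 2 + 0)*299 = 5*299 = 1495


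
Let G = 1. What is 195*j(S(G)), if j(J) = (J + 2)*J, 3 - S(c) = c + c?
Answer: 585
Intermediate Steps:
S(c) = 3 - 2*c (S(c) = 3 - (c + c) = 3 - 2*c)
j(J) = J*(2 + J) (j(J) = (2 + J)*J = J*(2 + J))
195*j(S(G)) = 195*((3 - 2*1)*(2 + (3 - 2*1))) = 195*((3 - 2)*(2 + (3 - 2))) = 195*(1*(2 + 1)) = 195*(1*3) = 195*3 = 585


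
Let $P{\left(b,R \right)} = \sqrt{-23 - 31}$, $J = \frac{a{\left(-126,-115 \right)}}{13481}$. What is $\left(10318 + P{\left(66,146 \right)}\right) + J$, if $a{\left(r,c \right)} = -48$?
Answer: $\frac{139096910}{13481} + 3 i \sqrt{6} \approx 10318.0 + 7.3485 i$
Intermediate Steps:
$J = - \frac{48}{13481} \approx -0.0035606$
$P{\left(b,R \right)} = 3 i \sqrt{6}$ ($P{\left(b,R \right)} = \sqrt{-54} = 3 i \sqrt{6}$)
$\left(10318 + P{\left(66,146 \right)}\right) + J = \left(10318 + 3 i \sqrt{6}\right) - \frac{48}{13481} = \frac{139096910}{13481} + 3 i \sqrt{6}$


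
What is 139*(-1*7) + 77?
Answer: -896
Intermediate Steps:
139*(-1*7) + 77 = 139*(-7) + 77 = -973 + 77 = -896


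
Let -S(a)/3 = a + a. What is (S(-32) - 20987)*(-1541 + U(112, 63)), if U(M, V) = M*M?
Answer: -228807385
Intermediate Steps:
S(a) = -6*a (S(a) = -3*(a + a) = -6*a)
U(M, V) = M**2
(S(-32) - 20987)*(-1541 + U(112, 63)) = (-6*(-32) - 20987)*(-1541 + 112**2) = (192 - 20987)*(-1541 + 12544) = -20795*11003 = -228807385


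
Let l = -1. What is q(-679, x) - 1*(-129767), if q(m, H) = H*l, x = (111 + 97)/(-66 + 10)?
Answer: 908395/7 ≈ 1.2977e+5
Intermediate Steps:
x = -26/7 (x = 208/(-56) = 208*(-1/56) = -26/7 ≈ -3.7143)
q(m, H) = -H (q(m, H) = H*(-1) = -H)
q(-679, x) - 1*(-129767) = -1*(-26/7) - 1*(-129767) = 26/7 + 129767 = 908395/7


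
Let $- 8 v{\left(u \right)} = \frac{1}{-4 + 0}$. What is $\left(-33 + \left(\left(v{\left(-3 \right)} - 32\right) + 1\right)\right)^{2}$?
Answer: $\frac{4190209}{1024} \approx 4092.0$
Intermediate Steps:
$v{\left(u \right)} = \frac{1}{32}$ ($v{\left(u \right)} = - \frac{1}{8 \left(-4 + 0\right)} = - \frac{1}{8 \left(-4\right)} = \left(- \frac{1}{8}\right) \left(- \frac{1}{4}\right) = \frac{1}{32}$)
$\left(-33 + \left(\left(v{\left(-3 \right)} - 32\right) + 1\right)\right)^{2} = \left(-33 + \left(\left(\frac{1}{32} - 32\right) + 1\right)\right)^{2} = \left(-33 + \left(- \frac{1023}{32} + 1\right)\right)^{2} = \left(-33 - \frac{991}{32}\right)^{2} = \left(- \frac{2047}{32}\right)^{2} = \frac{4190209}{1024}$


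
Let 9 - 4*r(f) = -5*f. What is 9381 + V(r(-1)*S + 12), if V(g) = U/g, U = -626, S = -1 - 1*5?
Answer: 27830/3 ≈ 9276.7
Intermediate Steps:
r(f) = 9/4 + 5*f/4 (r(f) = 9/4 - (-5)*f/4 = 9/4 + 5*f/4)
S = -6 (S = -1 - 5 = -6)
V(g) = -626/g
9381 + V(r(-1)*S + 12) = 9381 - 626/((9/4 + (5/4)*(-1))*(-6) + 12) = 9381 - 626/((9/4 - 5/4)*(-6) + 12) = 9381 - 626/(1*(-6) + 12) = 9381 - 626/(-6 + 12) = 9381 - 626/6 = 9381 - 626*⅙ = 9381 - 313/3 = 27830/3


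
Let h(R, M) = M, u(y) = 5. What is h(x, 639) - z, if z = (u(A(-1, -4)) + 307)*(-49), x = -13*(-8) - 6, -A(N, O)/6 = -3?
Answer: 15927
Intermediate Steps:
A(N, O) = 18 (A(N, O) = -6*(-3) = 18)
x = 98 (x = 104 - 6 = 98)
z = -15288 (z = (5 + 307)*(-49) = 312*(-49) = -15288)
h(x, 639) - z = 639 - 1*(-15288) = 639 + 15288 = 15927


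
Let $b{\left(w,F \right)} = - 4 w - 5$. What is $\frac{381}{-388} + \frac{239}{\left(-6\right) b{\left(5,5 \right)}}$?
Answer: $\frac{17791}{29100} \approx 0.61137$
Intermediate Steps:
$b{\left(w,F \right)} = -5 - 4 w$
$\frac{381}{-388} + \frac{239}{\left(-6\right) b{\left(5,5 \right)}} = \frac{381}{-388} + \frac{239}{\left(-6\right) \left(-5 - 20\right)} = 381 \left(- \frac{1}{388}\right) + \frac{239}{\left(-6\right) \left(-5 - 20\right)} = - \frac{381}{388} + \frac{239}{\left(-6\right) \left(-25\right)} = - \frac{381}{388} + \frac{239}{150} = \frac{17791}{29100}$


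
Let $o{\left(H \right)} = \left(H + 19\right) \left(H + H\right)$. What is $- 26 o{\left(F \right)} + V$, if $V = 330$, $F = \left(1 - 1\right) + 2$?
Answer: $-1854$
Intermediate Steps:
$F = 2$ ($F = 0 + 2 = 2$)
$o{\left(H \right)} = 2 H \left(19 + H\right)$ ($o{\left(H \right)} = \left(19 + H\right) 2 H = 2 H \left(19 + H\right)$)
$- 26 o{\left(F \right)} + V = - 26 \cdot 2 \cdot 2 \left(19 + 2\right) + 330 = - 26 \cdot 2 \cdot 2 \cdot 21 + 330 = \left(-26\right) 84 + 330 = -2184 + 330 = -1854$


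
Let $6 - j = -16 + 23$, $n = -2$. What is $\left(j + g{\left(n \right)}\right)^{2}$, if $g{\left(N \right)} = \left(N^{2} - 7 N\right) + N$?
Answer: $225$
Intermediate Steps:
$j = -1$ ($j = 6 - \left(-16 + 23\right) = 6 - 7 = -1$)
$g{\left(N \right)} = N^{2} - 6 N$
$\left(j + g{\left(n \right)}\right)^{2} = \left(-1 - 2 \left(-6 - 2\right)\right)^{2} = \left(-1 - -16\right)^{2} = \left(-1 + 16\right)^{2} = 15^{2} = 225$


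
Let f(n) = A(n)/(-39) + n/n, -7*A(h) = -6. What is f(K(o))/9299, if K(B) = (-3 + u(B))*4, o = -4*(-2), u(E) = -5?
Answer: 89/846209 ≈ 0.00010517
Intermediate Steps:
A(h) = 6/7 (A(h) = -1/7*(-6) = 6/7)
o = 8
K(B) = -32 (K(B) = (-3 - 5)*4 = -8*4 = -32)
f(n) = 89/91 (f(n) = (6/7)/(-39) + n/n = (6/7)*(-1/39) + 1 = -2/91 + 1 = 89/91)
f(K(o))/9299 = (89/91)/9299 = (89/91)*(1/9299) = 89/846209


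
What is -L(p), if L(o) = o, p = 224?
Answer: -224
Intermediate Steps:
-L(p) = -1*224 = -224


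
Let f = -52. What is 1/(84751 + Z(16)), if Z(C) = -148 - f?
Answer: 1/84655 ≈ 1.1813e-5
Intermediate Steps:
Z(C) = -96 (Z(C) = -148 - 1*(-52) = -148 + 52 = -96)
1/(84751 + Z(16)) = 1/(84751 - 96) = 1/84655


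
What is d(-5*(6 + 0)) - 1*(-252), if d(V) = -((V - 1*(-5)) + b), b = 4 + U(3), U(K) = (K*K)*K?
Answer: 246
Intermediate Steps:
U(K) = K³ (U(K) = K²*K = K³)
b = 31 (b = 4 + 3³ = 4 + 27 = 31)
d(V) = -36 - V (d(V) = -((V - 1*(-5)) + 31) = -((V + 5) + 31) = -((5 + V) + 31) = -(36 + V) = -36 - V)
d(-5*(6 + 0)) - 1*(-252) = (-36 - (-5)*(6 + 0)) - 1*(-252) = (-36 - (-5)*6) + 252 = (-36 - 1*(-30)) + 252 = (-36 + 30) + 252 = -6 + 252 = 246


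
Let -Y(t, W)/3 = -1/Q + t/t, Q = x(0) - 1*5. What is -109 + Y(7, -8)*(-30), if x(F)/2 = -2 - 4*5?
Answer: -841/49 ≈ -17.163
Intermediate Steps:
x(F) = -44 (x(F) = 2*(-2 - 4*5) = 2*(-2 - 20) = 2*(-22) = -44)
Q = -49 (Q = -44 - 1*5 = -44 - 5 = -49)
Y(t, W) = -150/49 (Y(t, W) = -3*(-1/(-49) + t/t) = -3*(-1*(-1/49) + 1) = -3*(1/49 + 1) = -3*50/49 = -150/49)
-109 + Y(7, -8)*(-30) = -109 - 150/49*(-30) = -109 + 4500/49 = -841/49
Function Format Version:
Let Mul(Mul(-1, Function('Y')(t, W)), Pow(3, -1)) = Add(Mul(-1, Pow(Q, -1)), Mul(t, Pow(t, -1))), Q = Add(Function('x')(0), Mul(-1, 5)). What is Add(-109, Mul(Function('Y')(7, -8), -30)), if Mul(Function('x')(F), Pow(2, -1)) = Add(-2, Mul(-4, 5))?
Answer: Rational(-841, 49) ≈ -17.163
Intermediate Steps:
Function('x')(F) = -44 (Function('x')(F) = Mul(2, Add(-2, Mul(-4, 5))) = Mul(2, Add(-2, -20)) = Mul(2, -22) = -44)
Q = -49 (Q = Add(-44, Mul(-1, 5)) = Add(-44, -5) = -49)
Function('Y')(t, W) = Rational(-150, 49) (Function('Y')(t, W) = Mul(-3, Add(Mul(-1, Pow(-49, -1)), Mul(t, Pow(t, -1)))) = Mul(-3, Add(Mul(-1, Rational(-1, 49)), 1)) = Mul(-3, Add(Rational(1, 49), 1)) = Mul(-3, Rational(50, 49)) = Rational(-150, 49))
Add(-109, Mul(Function('Y')(7, -8), -30)) = Add(-109, Mul(Rational(-150, 49), -30)) = Add(-109, Rational(4500, 49)) = Rational(-841, 49)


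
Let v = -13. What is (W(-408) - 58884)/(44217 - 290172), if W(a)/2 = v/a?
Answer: 12012323/50174820 ≈ 0.23941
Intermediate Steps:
W(a) = -26/a (W(a) = 2*(-13/a) = -26/a)
(W(-408) - 58884)/(44217 - 290172) = (-26/(-408) - 58884)/(44217 - 290172) = (-26*(-1/408) - 58884)/(-245955) = (13/204 - 58884)*(-1/245955) = -12012323/204*(-1/245955) = 12012323/50174820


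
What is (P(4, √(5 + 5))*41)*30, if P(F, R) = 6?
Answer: 7380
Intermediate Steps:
(P(4, √(5 + 5))*41)*30 = (6*41)*30 = 246*30 = 7380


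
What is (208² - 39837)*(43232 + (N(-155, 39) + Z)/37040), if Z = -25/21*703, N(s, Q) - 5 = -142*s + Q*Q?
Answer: 115243346407547/777840 ≈ 1.4816e+8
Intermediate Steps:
N(s, Q) = 5 + Q² - 142*s (N(s, Q) = 5 + (-142*s + Q*Q) = 5 + (-142*s + Q²) = 5 + (Q² - 142*s) = 5 + Q² - 142*s)
Z = -17575/21 (Z = -25*1/21*703 = -25/21*703 = -17575/21 ≈ -836.90)
(208² - 39837)*(43232 + (N(-155, 39) + Z)/37040) = (208² - 39837)*(43232 + ((5 + 39² - 142*(-155)) - 17575/21)/37040) = (43264 - 39837)*(43232 + ((5 + 1521 + 22010) - 17575/21)*(1/37040)) = 3427*(43232 + (23536 - 17575/21)*(1/37040)) = 3427*(43232 + (476681/21)*(1/37040)) = 3427*(43232 + 476681/777840) = 3427*(33628055561/777840) = 115243346407547/777840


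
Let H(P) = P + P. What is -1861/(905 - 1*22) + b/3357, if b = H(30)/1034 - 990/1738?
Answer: -85060023032/40356028911 ≈ -2.1077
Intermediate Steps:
H(P) = 2*P
b = -20895/40843 (b = (2*30)/1034 - 990/1738 = 60*(1/1034) - 990*1/1738 = 30/517 - 45/79 = -20895/40843 ≈ -0.51159)
-1861/(905 - 1*22) + b/3357 = -1861/(905 - 1*22) - 20895/40843/3357 = -1861/(905 - 22) - 20895/40843*1/3357 = -1861/883 - 6965/45703317 = -85060023032/40356028911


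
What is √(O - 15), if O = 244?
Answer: √229 ≈ 15.133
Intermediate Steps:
√(O - 15) = √(244 - 15) = √229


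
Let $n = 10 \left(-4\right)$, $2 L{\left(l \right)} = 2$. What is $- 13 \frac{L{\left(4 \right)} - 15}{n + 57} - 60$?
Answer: $- \frac{838}{17} \approx -49.294$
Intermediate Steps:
$L{\left(l \right)} = 1$ ($L{\left(l \right)} = \frac{1}{2} \cdot 2 = 1$)
$n = -40$
$- 13 \frac{L{\left(4 \right)} - 15}{n + 57} - 60 = - 13 \frac{1 - 15}{-40 + 57} - 60 = - 13 \left(- \frac{14}{17}\right) - 60 = - 13 \left(\left(-14\right) \frac{1}{17}\right) - 60 = \left(-13\right) \left(- \frac{14}{17}\right) - 60 = \frac{182}{17} - 60 = - \frac{838}{17}$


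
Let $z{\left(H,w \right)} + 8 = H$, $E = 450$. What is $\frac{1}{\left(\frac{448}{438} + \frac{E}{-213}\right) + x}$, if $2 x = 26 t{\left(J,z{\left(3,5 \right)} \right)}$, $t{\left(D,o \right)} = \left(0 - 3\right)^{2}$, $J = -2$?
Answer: $\frac{15549}{1802287} \approx 0.0086274$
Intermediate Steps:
$z{\left(H,w \right)} = -8 + H$
$t{\left(D,o \right)} = 9$ ($t{\left(D,o \right)} = \left(-3\right)^{2} = 9$)
$x = 117$ ($x = \frac{26 \cdot 9}{2} = \frac{1}{2} \cdot 234 = 117$)
$\frac{1}{\left(\frac{448}{438} + \frac{E}{-213}\right) + x} = \frac{1}{\left(\frac{448}{438} + \frac{450}{-213}\right) + 117} = \frac{1}{\left(448 \cdot \frac{1}{438} + 450 \left(- \frac{1}{213}\right)\right) + 117} = \frac{1}{\left(\frac{224}{219} - \frac{150}{71}\right) + 117} = \frac{1}{- \frac{16946}{15549} + 117} = \frac{1}{\frac{1802287}{15549}} = \frac{15549}{1802287}$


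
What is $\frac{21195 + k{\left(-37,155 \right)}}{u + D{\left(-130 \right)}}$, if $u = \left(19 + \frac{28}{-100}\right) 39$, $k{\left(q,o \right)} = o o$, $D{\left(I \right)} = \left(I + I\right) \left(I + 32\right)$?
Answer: $\frac{282625}{163813} \approx 1.7253$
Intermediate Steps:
$D{\left(I \right)} = 2 I \left(32 + I\right)$
$k{\left(q,o \right)} = o^{2}$
$u = \frac{18252}{25}$ ($u = \left(19 + 28 \left(- \frac{1}{100}\right)\right) 39 = \left(19 - \frac{7}{25}\right) 39 = \frac{468}{25} \cdot 39 = \frac{18252}{25} \approx 730.08$)
$\frac{21195 + k{\left(-37,155 \right)}}{u + D{\left(-130 \right)}} = \frac{21195 + 155^{2}}{\frac{18252}{25} + 2 \left(-130\right) \left(32 - 130\right)} = \frac{21195 + 24025}{\frac{18252}{25} + 2 \left(-130\right) \left(-98\right)} = \frac{45220}{\frac{18252}{25} + 25480} = \frac{45220}{\frac{655252}{25}} = 45220 \cdot \frac{25}{655252} = \frac{282625}{163813}$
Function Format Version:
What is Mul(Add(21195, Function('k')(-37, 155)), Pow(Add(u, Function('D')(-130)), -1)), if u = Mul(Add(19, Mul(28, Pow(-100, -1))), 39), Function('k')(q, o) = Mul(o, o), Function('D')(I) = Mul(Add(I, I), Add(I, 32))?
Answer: Rational(282625, 163813) ≈ 1.7253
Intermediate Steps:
Function('D')(I) = Mul(2, I, Add(32, I)) (Function('D')(I) = Mul(Mul(2, I), Add(32, I)) = Mul(2, I, Add(32, I)))
Function('k')(q, o) = Pow(o, 2)
u = Rational(18252, 25) (u = Mul(Add(19, Mul(28, Rational(-1, 100))), 39) = Mul(Add(19, Rational(-7, 25)), 39) = Mul(Rational(468, 25), 39) = Rational(18252, 25) ≈ 730.08)
Mul(Add(21195, Function('k')(-37, 155)), Pow(Add(u, Function('D')(-130)), -1)) = Mul(Add(21195, Pow(155, 2)), Pow(Add(Rational(18252, 25), Mul(2, -130, Add(32, -130))), -1)) = Mul(Add(21195, 24025), Pow(Add(Rational(18252, 25), Mul(2, -130, -98)), -1)) = Mul(45220, Pow(Add(Rational(18252, 25), 25480), -1)) = Mul(45220, Pow(Rational(655252, 25), -1)) = Mul(45220, Rational(25, 655252)) = Rational(282625, 163813)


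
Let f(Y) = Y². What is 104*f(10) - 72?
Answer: 10328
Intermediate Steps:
104*f(10) - 72 = 104*10² - 72 = 104*100 - 72 = 10400 - 72 = 10328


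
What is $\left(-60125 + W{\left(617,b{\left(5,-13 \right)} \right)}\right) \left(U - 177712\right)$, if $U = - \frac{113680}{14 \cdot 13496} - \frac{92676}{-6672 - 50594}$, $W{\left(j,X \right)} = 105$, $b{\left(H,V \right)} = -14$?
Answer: $\frac{73602769624961260}{6900553} \approx 1.0666 \cdot 10^{10}$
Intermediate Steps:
$U = \frac{7015673}{6900553}$ ($U = - \frac{113680}{188944} - \frac{92676}{-6672 - 50594} = \left(-113680\right) \frac{1}{188944} - \frac{92676}{-57266} = - \frac{145}{241} - - \frac{46338}{28633} = - \frac{145}{241} + \frac{46338}{28633} = \frac{7015673}{6900553} \approx 1.0167$)
$\left(-60125 + W{\left(617,b{\left(5,-13 \right)} \right)}\right) \left(U - 177712\right) = \left(-60125 + 105\right) \left(\frac{7015673}{6900553} - 177712\right) = \left(-60020\right) \left(- \frac{1226304059063}{6900553}\right) = \frac{73602769624961260}{6900553}$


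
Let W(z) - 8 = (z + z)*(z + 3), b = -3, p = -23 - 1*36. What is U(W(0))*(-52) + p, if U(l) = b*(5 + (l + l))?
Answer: 3217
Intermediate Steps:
p = -59 (p = -23 - 36 = -59)
W(z) = 8 + 2*z*(3 + z) (W(z) = 8 + (z + z)*(z + 3) = 8 + (2*z)*(3 + z) = 8 + 2*z*(3 + z))
U(l) = -15 - 6*l (U(l) = -3*(5 + (l + l)) = -3*(5 + 2*l) = -15 - 6*l)
U(W(0))*(-52) + p = (-15 - 6*(8 + 2*0² + 6*0))*(-52) - 59 = (-15 - 6*(8 + 2*0 + 0))*(-52) - 59 = (-15 - 6*(8 + 0 + 0))*(-52) - 59 = (-15 - 6*8)*(-52) - 59 = (-15 - 48)*(-52) - 59 = -63*(-52) - 59 = 3276 - 59 = 3217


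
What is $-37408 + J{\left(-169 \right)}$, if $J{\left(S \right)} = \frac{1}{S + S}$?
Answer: $- \frac{12643905}{338} \approx -37408.0$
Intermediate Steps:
$J{\left(S \right)} = \frac{1}{2 S}$
$-37408 + J{\left(-169 \right)} = -37408 + \frac{1}{2 \left(-169\right)} = -37408 + \frac{1}{2} \left(- \frac{1}{169}\right) = -37408 - \frac{1}{338} = - \frac{12643905}{338}$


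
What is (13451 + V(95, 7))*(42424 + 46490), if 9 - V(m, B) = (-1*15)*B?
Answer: 1206118410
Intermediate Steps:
V(m, B) = 9 + 15*B (V(m, B) = 9 - (-1*15)*B = 9 - (-15)*B = 9 + 15*B)
(13451 + V(95, 7))*(42424 + 46490) = (13451 + (9 + 15*7))*(42424 + 46490) = (13451 + (9 + 105))*88914 = (13451 + 114)*88914 = 13565*88914 = 1206118410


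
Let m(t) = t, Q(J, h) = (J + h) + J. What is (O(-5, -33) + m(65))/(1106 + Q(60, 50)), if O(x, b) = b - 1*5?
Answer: 27/1276 ≈ 0.021160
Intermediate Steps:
Q(J, h) = h + 2*J
O(x, b) = -5 + b (O(x, b) = b - 5 = -5 + b)
(O(-5, -33) + m(65))/(1106 + Q(60, 50)) = ((-5 - 33) + 65)/(1106 + (50 + 2*60)) = (-38 + 65)/(1106 + (50 + 120)) = 27/(1106 + 170) = 27/1276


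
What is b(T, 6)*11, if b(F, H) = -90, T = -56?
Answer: -990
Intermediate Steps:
b(T, 6)*11 = -90*11 = -990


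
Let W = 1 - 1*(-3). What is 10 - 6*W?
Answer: -14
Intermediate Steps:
W = 4 (W = 1 + 3 = 4)
10 - 6*W = 10 - 6*4 = 10 - 24 = -14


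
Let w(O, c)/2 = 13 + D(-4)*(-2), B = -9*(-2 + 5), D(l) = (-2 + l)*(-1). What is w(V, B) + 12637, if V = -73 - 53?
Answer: 12639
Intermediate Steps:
V = -126
D(l) = 2 - l
B = -27 (B = -9*3 = -27)
w(O, c) = 2 (w(O, c) = 2*(13 + (2 - 1*(-4))*(-2)) = 2*(13 + (2 + 4)*(-2)) = 2*(13 + 6*(-2)) = 2*(13 - 12) = 2*1 = 2)
w(V, B) + 12637 = 2 + 12637 = 12639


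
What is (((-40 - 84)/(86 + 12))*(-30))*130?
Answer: 241800/49 ≈ 4934.7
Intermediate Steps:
(((-40 - 84)/(86 + 12))*(-30))*130 = (-124/98*(-30))*130 = (-124*1/98*(-30))*130 = -62/49*(-30)*130 = (1860/49)*130 = 241800/49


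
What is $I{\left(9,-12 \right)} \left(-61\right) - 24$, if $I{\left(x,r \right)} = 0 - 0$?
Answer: $-24$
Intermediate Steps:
$I{\left(x,r \right)} = 0$ ($I{\left(x,r \right)} = 0 + 0 = 0$)
$I{\left(9,-12 \right)} \left(-61\right) - 24 = 0 \left(-61\right) - 24 = 0 - 24 = -24$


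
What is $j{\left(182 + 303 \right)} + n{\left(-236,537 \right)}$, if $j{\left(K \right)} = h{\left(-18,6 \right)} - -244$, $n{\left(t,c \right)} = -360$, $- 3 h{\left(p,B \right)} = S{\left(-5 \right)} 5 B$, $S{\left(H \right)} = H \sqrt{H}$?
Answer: $-116 + 50 i \sqrt{5} \approx -116.0 + 111.8 i$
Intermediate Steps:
$S{\left(H \right)} = H^{\frac{3}{2}}$
$h{\left(p,B \right)} = \frac{25 i B \sqrt{5}}{3}$ ($h{\left(p,B \right)} = - \frac{\left(-5\right)^{\frac{3}{2}} \cdot 5 B}{3} = - \frac{- 5 i \sqrt{5} \cdot 5 B}{3} = - \frac{- 25 i \sqrt{5} B}{3} = - \frac{\left(-25\right) i B \sqrt{5}}{3} = \frac{25 i B \sqrt{5}}{3}$)
$j{\left(K \right)} = 244 + 50 i \sqrt{5}$ ($j{\left(K \right)} = \frac{25}{3} i 6 \sqrt{5} - -244 = 50 i \sqrt{5} + 244 = 244 + 50 i \sqrt{5}$)
$j{\left(182 + 303 \right)} + n{\left(-236,537 \right)} = \left(244 + 50 i \sqrt{5}\right) - 360 = -116 + 50 i \sqrt{5}$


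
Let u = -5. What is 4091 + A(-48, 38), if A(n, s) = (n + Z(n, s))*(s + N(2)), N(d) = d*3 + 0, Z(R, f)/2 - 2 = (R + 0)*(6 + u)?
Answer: -2069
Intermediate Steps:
Z(R, f) = 4 + 2*R (Z(R, f) = 4 + 2*((R + 0)*(6 - 5)) = 4 + 2*(R*1) = 4 + 2*R)
N(d) = 3*d (N(d) = 3*d + 0 = 3*d)
A(n, s) = (4 + 3*n)*(6 + s) (A(n, s) = (n + (4 + 2*n))*(s + 3*2) = (4 + 3*n)*(s + 6) = (4 + 3*n)*(6 + s))
4091 + A(-48, 38) = 4091 + (24 + 4*38 + 18*(-48) + 3*(-48)*38) = 4091 + (24 + 152 - 864 - 5472) = 4091 - 6160 = -2069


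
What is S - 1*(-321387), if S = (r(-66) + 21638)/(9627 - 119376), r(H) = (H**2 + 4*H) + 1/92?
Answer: 3245012604235/10096908 ≈ 3.2139e+5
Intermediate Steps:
r(H) = 1/92 + H**2 + 4*H (r(H) = (H**2 + 4*H) + 1/92 = 1/92 + H**2 + 4*H)
S = -2367161/10096908 (S = ((1/92 + (-66)**2 + 4*(-66)) + 21638)/(9627 - 119376) = ((1/92 + 4356 - 264) + 21638)/(-109749) = (376465/92 + 21638)*(-1/109749) = (2367161/92)*(-1/109749) = -2367161/10096908 ≈ -0.23444)
S - 1*(-321387) = -2367161/10096908 - 1*(-321387) = -2367161/10096908 + 321387 = 3245012604235/10096908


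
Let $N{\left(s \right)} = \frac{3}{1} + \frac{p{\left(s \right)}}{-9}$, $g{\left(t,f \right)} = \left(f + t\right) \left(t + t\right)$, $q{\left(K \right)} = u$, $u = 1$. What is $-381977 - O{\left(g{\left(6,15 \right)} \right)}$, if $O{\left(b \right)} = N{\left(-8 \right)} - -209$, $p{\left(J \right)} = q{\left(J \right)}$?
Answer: $- \frac{3439700}{9} \approx -3.8219 \cdot 10^{5}$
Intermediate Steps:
$q{\left(K \right)} = 1$
$p{\left(J \right)} = 1$
$g{\left(t,f \right)} = 2 t \left(f + t\right)$ ($g{\left(t,f \right)} = \left(f + t\right) 2 t = 2 t \left(f + t\right)$)
$N{\left(s \right)} = \frac{26}{9}$ ($N{\left(s \right)} = \frac{3}{1} + 1 \frac{1}{-9} = 3 \cdot 1 + 1 \left(- \frac{1}{9}\right) = 3 - \frac{1}{9} = \frac{26}{9}$)
$O{\left(b \right)} = \frac{1907}{9}$ ($O{\left(b \right)} = \frac{26}{9} - -209 = \frac{26}{9} + 209 = \frac{1907}{9}$)
$-381977 - O{\left(g{\left(6,15 \right)} \right)} = -381977 - \frac{1907}{9} = - \frac{3439700}{9}$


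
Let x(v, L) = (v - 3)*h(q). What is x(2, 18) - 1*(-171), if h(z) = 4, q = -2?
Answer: 167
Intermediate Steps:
x(v, L) = -12 + 4*v (x(v, L) = (v - 3)*4 = (-3 + v)*4 = -12 + 4*v)
x(2, 18) - 1*(-171) = (-12 + 4*2) - 1*(-171) = (-12 + 8) + 171 = -4 + 171 = 167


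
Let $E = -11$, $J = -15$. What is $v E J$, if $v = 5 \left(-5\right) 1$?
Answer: $-4125$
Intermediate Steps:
$v = -25$ ($v = \left(-25\right) 1 = -25$)
$v E J = \left(-25\right) \left(-11\right) \left(-15\right) = 275 \left(-15\right) = -4125$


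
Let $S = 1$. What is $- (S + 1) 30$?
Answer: $-60$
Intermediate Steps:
$- (S + 1) 30 = - (1 + 1) 30 = \left(-1\right) 2 \cdot 30 = \left(-2\right) 30 = -60$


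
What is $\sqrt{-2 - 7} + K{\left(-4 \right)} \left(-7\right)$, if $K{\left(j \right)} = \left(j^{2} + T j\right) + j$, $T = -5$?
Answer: $-224 + 3 i \approx -224.0 + 3.0 i$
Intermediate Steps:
$K{\left(j \right)} = j^{2} - 4 j$ ($K{\left(j \right)} = \left(j^{2} - 5 j\right) + j = j^{2} - 4 j$)
$\sqrt{-2 - 7} + K{\left(-4 \right)} \left(-7\right) = \sqrt{-2 - 7} + - 4 \left(-4 - 4\right) \left(-7\right) = \sqrt{-9} + \left(-4\right) \left(-8\right) \left(-7\right) = 3 i + 32 \left(-7\right) = 3 i - 224 = -224 + 3 i$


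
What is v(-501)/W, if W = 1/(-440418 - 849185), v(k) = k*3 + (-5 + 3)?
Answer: 1940852515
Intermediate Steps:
v(k) = -2 + 3*k (v(k) = 3*k - 2 = -2 + 3*k)
W = -1/1289603 (W = 1/(-1289603) = -1/1289603 ≈ -7.7543e-7)
v(-501)/W = (-2 + 3*(-501))/(-1/1289603) = (-2 - 1503)*(-1289603) = -1505*(-1289603) = 1940852515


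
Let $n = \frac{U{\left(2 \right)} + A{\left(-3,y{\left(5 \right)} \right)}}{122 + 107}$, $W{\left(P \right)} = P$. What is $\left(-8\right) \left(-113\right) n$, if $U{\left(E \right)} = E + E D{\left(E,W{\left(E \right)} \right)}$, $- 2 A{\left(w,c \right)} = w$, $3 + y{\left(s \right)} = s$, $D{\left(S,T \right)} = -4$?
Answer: $- \frac{4068}{229} \approx -17.764$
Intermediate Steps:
$y{\left(s \right)} = -3 + s$
$A{\left(w,c \right)} = - \frac{w}{2}$
$U{\left(E \right)} = - 3 E$ ($U{\left(E \right)} = E + E \left(-4\right) = E - 4 E = - 3 E$)
$n = - \frac{9}{458}$ ($n = \frac{\left(-3\right) 2 - - \frac{3}{2}}{122 + 107} = \frac{-6 + \frac{3}{2}}{229} = \left(- \frac{9}{2}\right) \frac{1}{229} = - \frac{9}{458} \approx -0.019651$)
$\left(-8\right) \left(-113\right) n = \left(-8\right) \left(-113\right) \left(- \frac{9}{458}\right) = 904 \left(- \frac{9}{458}\right) = - \frac{4068}{229}$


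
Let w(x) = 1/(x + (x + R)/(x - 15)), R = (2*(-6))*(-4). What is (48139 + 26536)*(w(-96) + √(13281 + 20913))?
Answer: -2762975/3536 + 74675*√34194 ≈ 1.3808e+7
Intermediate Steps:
R = 48 (R = -12*(-4) = 48)
w(x) = 1/(x + (48 + x)/(-15 + x)) (w(x) = 1/(x + (x + 48)/(x - 15)) = 1/(x + (48 + x)/(-15 + x)))
(48139 + 26536)*(w(-96) + √(13281 + 20913)) = (48139 + 26536)*((-15 - 96)/(48 + (-96)² - 14*(-96)) + √(13281 + 20913)) = 74675*(-111/(48 + 9216 + 1344) + √34194) = 74675*(-111/10608 + √34194) = 74675*((1/10608)*(-111) + √34194) = 74675*(-37/3536 + √34194) = -2762975/3536 + 74675*√34194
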